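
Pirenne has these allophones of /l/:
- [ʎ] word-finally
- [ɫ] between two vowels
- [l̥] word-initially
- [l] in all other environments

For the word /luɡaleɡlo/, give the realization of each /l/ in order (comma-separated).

Occurrence 1 (position 1): word-initially → [l̥].
Occurrence 2 (position 5): between two vowels → [ɫ].
Occurrence 3 (position 8): no conditioning environment matches → elsewhere allophone [l].

[l̥], [ɫ], [l]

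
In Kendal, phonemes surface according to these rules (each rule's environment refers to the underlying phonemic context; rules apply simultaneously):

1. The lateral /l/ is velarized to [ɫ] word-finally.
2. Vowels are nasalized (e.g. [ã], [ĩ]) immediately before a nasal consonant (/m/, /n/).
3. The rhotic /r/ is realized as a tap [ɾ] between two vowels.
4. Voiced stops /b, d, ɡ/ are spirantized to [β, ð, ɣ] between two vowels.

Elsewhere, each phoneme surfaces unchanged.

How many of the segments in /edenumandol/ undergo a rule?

5

Segments that undergo a rule: /d/ → [ð] (rule 4); /e/ → [ẽ] (rule 2); /u/ → [ũ] (rule 2); /a/ → [ã] (rule 2); /l/ → [ɫ] (rule 1).
All other segments surface unchanged.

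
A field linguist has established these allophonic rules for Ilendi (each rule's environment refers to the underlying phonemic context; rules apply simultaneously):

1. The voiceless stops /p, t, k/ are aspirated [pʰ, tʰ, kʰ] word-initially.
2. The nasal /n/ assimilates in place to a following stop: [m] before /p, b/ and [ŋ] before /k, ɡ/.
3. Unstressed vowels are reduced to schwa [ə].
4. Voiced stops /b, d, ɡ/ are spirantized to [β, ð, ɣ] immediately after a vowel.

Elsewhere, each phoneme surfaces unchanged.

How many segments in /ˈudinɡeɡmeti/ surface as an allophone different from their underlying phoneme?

Segments that undergo a rule: /d/ → [ð] (rule 4); /i/ → [ə] (rule 3); /n/ → [ŋ] (rule 2); /e/ → [ə] (rule 3); /ɡ/ → [ɣ] (rule 4); /e/ → [ə] (rule 3); /i/ → [ə] (rule 3).
All other segments surface unchanged.

7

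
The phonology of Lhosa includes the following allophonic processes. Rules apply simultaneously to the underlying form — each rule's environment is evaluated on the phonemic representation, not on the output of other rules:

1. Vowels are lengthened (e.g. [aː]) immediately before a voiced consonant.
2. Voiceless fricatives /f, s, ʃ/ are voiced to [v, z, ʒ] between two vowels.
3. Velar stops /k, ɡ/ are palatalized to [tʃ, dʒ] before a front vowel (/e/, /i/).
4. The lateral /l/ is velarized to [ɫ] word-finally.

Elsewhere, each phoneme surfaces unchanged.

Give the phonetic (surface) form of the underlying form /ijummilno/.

/i/ meets the environment for rule 1 (before a voiced consonant) → [iː].
/j/ (between /i/ and /u/) is unaffected → [j].
/u/ meets the environment for rule 1 (before a voiced consonant) → [uː].
/m/ (between /u/ and /m/) is unaffected → [m].
/m/ (between /m/ and /i/) is unaffected → [m].
/i/ meets the environment for rule 1 (before a voiced consonant) → [iː].
/l/ (between /i/ and /n/): rule 4 targets it, but not word-finally → unchanged [l].
/n/ stays [n].
/o/ (word-final) fails the environment for rule 1, so it stays [o].

[iːjuːmmiːlno]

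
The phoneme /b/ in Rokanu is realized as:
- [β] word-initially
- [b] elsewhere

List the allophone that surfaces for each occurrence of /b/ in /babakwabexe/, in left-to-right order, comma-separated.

Occurrence 1 (position 1): word-initially → [β].
Occurrence 2 (position 3): no conditioning environment matches → elsewhere allophone [b].
Occurrence 3 (position 8): no conditioning environment matches → elsewhere allophone [b].

[β], [b], [b]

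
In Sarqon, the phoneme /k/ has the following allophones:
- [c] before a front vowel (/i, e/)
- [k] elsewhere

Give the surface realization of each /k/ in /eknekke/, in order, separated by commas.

[k], [k], [c]

Occurrence 1 (position 2): no conditioning environment matches → elsewhere allophone [k].
Occurrence 2 (position 5): no conditioning environment matches → elsewhere allophone [k].
Occurrence 3 (position 6): before a front vowel → [c].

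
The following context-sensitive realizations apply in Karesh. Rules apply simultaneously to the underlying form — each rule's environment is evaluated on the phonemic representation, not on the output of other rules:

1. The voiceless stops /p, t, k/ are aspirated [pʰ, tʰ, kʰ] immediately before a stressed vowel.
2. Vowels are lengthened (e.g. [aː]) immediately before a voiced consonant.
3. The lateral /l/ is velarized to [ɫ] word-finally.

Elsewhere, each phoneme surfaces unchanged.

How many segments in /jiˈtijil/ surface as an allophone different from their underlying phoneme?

Segments that undergo a rule: /t/ → [tʰ] (rule 1); /i/ → [iː] (rule 2); /i/ → [iː] (rule 2); /l/ → [ɫ] (rule 3).
All other segments surface unchanged.

4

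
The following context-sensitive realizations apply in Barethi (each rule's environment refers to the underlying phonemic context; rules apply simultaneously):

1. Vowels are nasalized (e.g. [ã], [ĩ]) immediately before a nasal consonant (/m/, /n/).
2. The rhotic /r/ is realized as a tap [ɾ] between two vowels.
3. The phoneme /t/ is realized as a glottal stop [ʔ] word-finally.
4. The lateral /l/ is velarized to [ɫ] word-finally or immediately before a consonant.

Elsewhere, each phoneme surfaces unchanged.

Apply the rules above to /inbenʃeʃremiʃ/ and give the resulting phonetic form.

/i/ — word-initial, before a nasal consonant — surfaces as [ĩ] (rule 1).
/n/ (between /i/ and /b/): no rule targets it → [n].
/b/ — not in any rule's target class → [b].
/e/ (between /b/ and /n/) occurs before a nasal consonant → [ẽ] by rule 1.
/n/ — not in any rule's target class → [n].
/ʃ/ (between /n/ and /e/) is unaffected → [ʃ].
/e/ (between /ʃ/ and /ʃ/) is in the target of rule 1 but the environment (before a nasal consonant) is not met → [e].
/ʃ/ — not in any rule's target class → [ʃ].
/r/ — between /ʃ/ and /e/; rule 2 does not apply here → [r].
/e/ — between /r/ and /m/, before a nasal consonant — surfaces as [ẽ] (rule 1).
/m/ stays [m].
/i/ (between /m/ and /ʃ/) is in the target of rule 1 but the environment (before a nasal consonant) is not met → [i].
/ʃ/ — not in any rule's target class → [ʃ].

[ĩnbẽnʃeʃrẽmiʃ]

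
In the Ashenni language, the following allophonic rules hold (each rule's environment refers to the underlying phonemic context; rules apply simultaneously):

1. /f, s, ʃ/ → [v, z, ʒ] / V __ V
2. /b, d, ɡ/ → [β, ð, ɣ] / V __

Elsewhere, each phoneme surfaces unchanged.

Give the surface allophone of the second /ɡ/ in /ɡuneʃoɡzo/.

[ɣ]

/ɡ/ — between /o/ and /z/, immediately after a vowel — surfaces as [ɣ] (rule 2).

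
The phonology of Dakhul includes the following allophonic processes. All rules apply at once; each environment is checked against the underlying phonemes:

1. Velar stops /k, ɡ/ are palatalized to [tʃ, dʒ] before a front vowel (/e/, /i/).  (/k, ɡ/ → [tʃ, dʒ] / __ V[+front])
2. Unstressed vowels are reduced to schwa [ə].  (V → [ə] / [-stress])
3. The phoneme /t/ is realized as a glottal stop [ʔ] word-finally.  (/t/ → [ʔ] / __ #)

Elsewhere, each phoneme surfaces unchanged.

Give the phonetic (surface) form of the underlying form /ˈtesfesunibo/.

[ˈtesfəsənəbə]

/t/ (word-initial) is in the target of rule 3 but the environment (word-finally) is not met → [t].
/e/ — between /t/ and /s/; rule 2 does not apply here → [e].
Rule 2 applies to /e/ (between /f/ and /s/: in an unstressed syllable) → [ə].
Rule 2 applies to /u/ (between /s/ and /n/: in an unstressed syllable) → [ə].
/i/ — between /n/ and /b/, in an unstressed syllable — surfaces as [ə] (rule 2).
Rule 2 applies to /o/ (word-final: in an unstressed syllable) → [ə].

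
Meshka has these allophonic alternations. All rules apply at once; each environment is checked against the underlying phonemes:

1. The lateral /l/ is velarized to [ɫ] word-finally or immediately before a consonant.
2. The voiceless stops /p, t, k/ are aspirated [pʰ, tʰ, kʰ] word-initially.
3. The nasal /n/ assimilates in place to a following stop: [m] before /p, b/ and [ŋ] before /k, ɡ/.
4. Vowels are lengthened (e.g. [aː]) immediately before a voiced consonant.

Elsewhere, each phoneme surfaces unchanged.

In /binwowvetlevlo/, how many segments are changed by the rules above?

Segments that undergo a rule: /i/ → [iː] (rule 4); /o/ → [oː] (rule 4); /e/ → [eː] (rule 4).
All other segments surface unchanged.

3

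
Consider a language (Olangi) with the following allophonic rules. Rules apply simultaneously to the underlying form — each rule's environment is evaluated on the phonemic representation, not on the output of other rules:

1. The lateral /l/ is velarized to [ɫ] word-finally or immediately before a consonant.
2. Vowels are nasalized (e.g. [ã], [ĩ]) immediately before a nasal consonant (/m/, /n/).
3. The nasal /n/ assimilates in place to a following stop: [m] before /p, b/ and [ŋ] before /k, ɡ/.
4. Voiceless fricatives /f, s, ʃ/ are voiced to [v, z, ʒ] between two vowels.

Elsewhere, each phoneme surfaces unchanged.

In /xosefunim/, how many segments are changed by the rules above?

4

Segments that undergo a rule: /s/ → [z] (rule 4); /f/ → [v] (rule 4); /u/ → [ũ] (rule 2); /i/ → [ĩ] (rule 2).
All other segments surface unchanged.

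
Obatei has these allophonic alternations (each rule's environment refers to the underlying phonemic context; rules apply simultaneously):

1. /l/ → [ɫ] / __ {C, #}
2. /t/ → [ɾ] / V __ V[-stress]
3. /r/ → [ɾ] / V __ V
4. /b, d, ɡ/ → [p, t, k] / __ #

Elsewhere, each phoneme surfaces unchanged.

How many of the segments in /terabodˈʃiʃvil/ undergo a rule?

Segments that undergo a rule: /r/ → [ɾ] (rule 3); /l/ → [ɫ] (rule 1).
All other segments surface unchanged.

2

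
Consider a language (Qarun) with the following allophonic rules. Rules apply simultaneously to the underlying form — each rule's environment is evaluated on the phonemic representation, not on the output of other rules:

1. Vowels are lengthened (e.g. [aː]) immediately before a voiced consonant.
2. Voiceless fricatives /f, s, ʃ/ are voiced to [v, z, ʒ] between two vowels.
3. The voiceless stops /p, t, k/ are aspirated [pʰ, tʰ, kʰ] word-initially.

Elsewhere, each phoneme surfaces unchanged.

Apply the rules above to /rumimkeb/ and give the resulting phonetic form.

[ruːmiːmkeːb]

/r/ stays [r].
/u/ — between /r/ and /m/, before a voiced consonant — surfaces as [uː] (rule 1).
/m/ (between /u/ and /i/): no rule targets it → [m].
/i/ meets the environment for rule 1 (before a voiced consonant) → [iː].
/m/ (between /i/ and /k/): no rule targets it → [m].
/k/ (between /m/ and /e/) is in the target of rule 3 but the environment (word-initially) is not met → [k].
/e/ meets the environment for rule 1 (before a voiced consonant) → [eː].
/b/ — not in any rule's target class → [b].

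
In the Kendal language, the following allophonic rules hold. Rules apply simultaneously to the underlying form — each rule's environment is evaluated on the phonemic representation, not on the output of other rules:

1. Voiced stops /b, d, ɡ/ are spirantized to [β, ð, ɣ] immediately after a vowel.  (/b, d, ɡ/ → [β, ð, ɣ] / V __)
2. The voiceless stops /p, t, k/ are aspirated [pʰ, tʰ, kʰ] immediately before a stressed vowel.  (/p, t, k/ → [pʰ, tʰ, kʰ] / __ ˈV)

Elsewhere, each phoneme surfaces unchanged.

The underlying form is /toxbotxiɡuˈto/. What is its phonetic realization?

[toxbotxiɣuˈtʰo]

/t/ (word-initial) fails the environment for rule 2, so it stays [t].
/o/ stays [o].
/x/ (between /o/ and /b/) is unaffected → [x].
/b/ — between /x/ and /o/; rule 1 does not apply here → [b].
/o/ stays [o].
/t/ — between /o/ and /x/; rule 2 does not apply here → [t].
/x/ stays [x].
/i/ stays [i].
/ɡ/ — between /i/ and /u/, immediately after a vowel — surfaces as [ɣ] (rule 1).
/u/ (between /ɡ/ and /t/): no rule targets it → [u].
/t/ (between /u/ and /o/): immediately before a stressed vowel, so rule 2 applies → [tʰ].
/o/ — not in any rule's target class → [o].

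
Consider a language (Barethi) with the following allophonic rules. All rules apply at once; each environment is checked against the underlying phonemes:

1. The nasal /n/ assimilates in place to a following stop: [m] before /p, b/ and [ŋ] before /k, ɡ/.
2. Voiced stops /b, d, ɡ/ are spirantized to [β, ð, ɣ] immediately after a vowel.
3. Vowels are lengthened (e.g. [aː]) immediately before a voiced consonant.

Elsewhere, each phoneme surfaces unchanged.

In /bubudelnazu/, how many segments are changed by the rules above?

6

Segments that undergo a rule: /u/ → [uː] (rule 3); /b/ → [β] (rule 2); /u/ → [uː] (rule 3); /d/ → [ð] (rule 2); /e/ → [eː] (rule 3); /a/ → [aː] (rule 3).
All other segments surface unchanged.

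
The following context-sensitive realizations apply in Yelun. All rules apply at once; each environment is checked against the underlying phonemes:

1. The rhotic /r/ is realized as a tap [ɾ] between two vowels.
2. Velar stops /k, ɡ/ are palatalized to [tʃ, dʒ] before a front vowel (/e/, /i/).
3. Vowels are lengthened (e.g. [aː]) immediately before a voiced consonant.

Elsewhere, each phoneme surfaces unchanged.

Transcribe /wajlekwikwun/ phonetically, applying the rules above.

Rule 3 applies to /a/ (between /w/ and /j/: before a voiced consonant) → [aː].
/e/ (between /l/ and /k/): rule 3 targets it, but not before a voiced consonant → unchanged [e].
/k/ — between /e/ and /w/; rule 2 does not apply here → [k].
/i/ — between /w/ and /k/; rule 3 does not apply here → [i].
/k/ (between /i/ and /w/) is in the target of rule 2 but the environment (before a front vowel) is not met → [k].
/u/ — between /w/ and /n/, before a voiced consonant — surfaces as [uː] (rule 3).

[waːjlekwikwuːn]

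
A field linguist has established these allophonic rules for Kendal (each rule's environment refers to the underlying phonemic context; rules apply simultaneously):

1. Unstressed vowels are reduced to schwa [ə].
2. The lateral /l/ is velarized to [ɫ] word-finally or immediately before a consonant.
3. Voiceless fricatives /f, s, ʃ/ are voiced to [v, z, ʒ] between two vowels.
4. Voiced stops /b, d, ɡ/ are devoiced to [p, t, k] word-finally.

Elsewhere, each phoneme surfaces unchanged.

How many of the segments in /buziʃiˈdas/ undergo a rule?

4

Segments that undergo a rule: /u/ → [ə] (rule 1); /i/ → [ə] (rule 1); /ʃ/ → [ʒ] (rule 3); /i/ → [ə] (rule 1).
All other segments surface unchanged.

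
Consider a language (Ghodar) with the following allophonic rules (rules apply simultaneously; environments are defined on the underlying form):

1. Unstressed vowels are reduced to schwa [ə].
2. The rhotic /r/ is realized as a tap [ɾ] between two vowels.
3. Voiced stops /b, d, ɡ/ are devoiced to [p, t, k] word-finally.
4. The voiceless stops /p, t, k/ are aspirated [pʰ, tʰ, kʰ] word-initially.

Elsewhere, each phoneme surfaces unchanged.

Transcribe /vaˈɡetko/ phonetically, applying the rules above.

[vəˈɡetkə]

/v/ stays [v].
/a/ (between /v/ and /ɡ/): in an unstressed syllable, so rule 1 applies → [ə].
/ɡ/ (between /a/ and /e/): rule 3 targets it, but not word-finally → unchanged [ɡ].
/e/ (between /ɡ/ and /t/): rule 1 targets it, but not in an unstressed syllable → unchanged [e].
/t/ (between /e/ and /k/): rule 4 targets it, but not word-initially → unchanged [t].
/k/ (between /t/ and /o/) fails the environment for rule 4, so it stays [k].
/o/ meets the environment for rule 1 (in an unstressed syllable) → [ə].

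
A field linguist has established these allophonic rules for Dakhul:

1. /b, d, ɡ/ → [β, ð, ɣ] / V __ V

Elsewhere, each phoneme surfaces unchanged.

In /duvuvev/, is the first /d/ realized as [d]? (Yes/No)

/d/ (word-initial): rule 1 targets it, but not between two vowels → unchanged [d].
The actual realization is [d], which matches [d].

Yes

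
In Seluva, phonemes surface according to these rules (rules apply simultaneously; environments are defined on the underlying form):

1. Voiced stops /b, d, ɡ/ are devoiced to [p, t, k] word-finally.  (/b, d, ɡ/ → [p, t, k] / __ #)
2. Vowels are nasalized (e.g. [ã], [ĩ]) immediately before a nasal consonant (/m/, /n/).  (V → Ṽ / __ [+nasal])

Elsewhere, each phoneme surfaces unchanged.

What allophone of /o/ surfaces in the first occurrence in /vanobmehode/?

[o]

/o/ — between /n/ and /b/; rule 2 does not apply here → [o].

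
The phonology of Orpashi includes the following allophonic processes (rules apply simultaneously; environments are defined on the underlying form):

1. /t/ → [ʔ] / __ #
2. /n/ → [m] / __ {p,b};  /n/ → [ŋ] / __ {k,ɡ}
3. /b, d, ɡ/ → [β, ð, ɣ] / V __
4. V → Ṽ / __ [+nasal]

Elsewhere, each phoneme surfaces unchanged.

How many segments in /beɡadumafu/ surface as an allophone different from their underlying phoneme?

Segments that undergo a rule: /ɡ/ → [ɣ] (rule 3); /d/ → [ð] (rule 3); /u/ → [ũ] (rule 4).
All other segments surface unchanged.

3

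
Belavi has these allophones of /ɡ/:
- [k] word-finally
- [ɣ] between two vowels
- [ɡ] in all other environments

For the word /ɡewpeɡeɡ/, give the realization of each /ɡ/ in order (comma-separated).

[ɡ], [ɣ], [k]

Occurrence 1 (position 1): no conditioning environment matches → elsewhere allophone [ɡ].
Occurrence 2 (position 6): between two vowels → [ɣ].
Occurrence 3 (position 8): word-finally → [k].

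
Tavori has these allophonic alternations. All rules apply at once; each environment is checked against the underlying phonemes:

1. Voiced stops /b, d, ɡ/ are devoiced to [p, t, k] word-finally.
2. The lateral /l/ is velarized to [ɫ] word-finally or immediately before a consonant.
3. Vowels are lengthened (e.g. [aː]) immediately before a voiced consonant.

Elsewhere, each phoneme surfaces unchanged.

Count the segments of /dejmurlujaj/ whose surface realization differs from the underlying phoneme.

4

Segments that undergo a rule: /e/ → [eː] (rule 3); /u/ → [uː] (rule 3); /u/ → [uː] (rule 3); /a/ → [aː] (rule 3).
All other segments surface unchanged.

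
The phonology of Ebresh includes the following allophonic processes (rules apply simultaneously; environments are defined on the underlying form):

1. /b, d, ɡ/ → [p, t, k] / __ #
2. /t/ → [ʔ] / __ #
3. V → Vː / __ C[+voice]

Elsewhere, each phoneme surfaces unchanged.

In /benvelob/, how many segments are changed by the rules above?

4

Segments that undergo a rule: /e/ → [eː] (rule 3); /e/ → [eː] (rule 3); /o/ → [oː] (rule 3); /b/ → [p] (rule 1).
All other segments surface unchanged.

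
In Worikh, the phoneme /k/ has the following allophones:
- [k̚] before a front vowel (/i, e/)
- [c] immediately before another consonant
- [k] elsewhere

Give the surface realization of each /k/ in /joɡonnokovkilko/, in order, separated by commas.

[k], [k̚], [k]

Occurrence 1 (position 8): no conditioning environment matches → elsewhere allophone [k].
Occurrence 2 (position 11): before a front vowel (/i, e/) → [k̚].
Occurrence 3 (position 14): no conditioning environment matches → elsewhere allophone [k].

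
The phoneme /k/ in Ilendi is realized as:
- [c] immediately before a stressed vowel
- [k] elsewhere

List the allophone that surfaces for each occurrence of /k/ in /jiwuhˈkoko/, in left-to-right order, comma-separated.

Occurrence 1 (position 6): immediately before a stressed vowel → [c].
Occurrence 2 (position 8): no conditioning environment matches → elsewhere allophone [k].

[c], [k]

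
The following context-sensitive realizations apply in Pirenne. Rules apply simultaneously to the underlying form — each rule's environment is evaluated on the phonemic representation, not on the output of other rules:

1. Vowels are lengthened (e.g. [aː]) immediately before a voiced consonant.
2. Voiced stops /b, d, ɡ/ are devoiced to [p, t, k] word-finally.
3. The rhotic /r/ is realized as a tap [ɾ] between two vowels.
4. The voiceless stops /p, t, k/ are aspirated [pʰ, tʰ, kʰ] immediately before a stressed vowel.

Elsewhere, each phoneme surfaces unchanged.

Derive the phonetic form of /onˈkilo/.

[oːnˈkʰiːlo]

/o/ meets the environment for rule 1 (before a voiced consonant) → [oː].
/n/ (between /o/ and /k/) is unaffected → [n].
Rule 4 applies to /k/ (between /n/ and /i/: immediately before a stressed vowel) → [kʰ].
/i/ meets the environment for rule 1 (before a voiced consonant) → [iː].
/l/ (between /i/ and /o/): no rule targets it → [l].
/o/ (word-final): rule 1 targets it, but not before a voiced consonant → unchanged [o].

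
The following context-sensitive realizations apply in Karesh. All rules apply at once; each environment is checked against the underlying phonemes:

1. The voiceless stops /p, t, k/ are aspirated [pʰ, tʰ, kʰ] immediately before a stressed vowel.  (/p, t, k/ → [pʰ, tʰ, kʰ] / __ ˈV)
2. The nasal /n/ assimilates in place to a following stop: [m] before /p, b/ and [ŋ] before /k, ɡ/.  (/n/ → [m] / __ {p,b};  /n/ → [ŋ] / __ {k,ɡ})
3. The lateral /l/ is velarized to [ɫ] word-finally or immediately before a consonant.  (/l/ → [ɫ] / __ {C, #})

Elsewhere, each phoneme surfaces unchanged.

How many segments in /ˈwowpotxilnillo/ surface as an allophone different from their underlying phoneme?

Segments that undergo a rule: /l/ → [ɫ] (rule 3); /l/ → [ɫ] (rule 3).
All other segments surface unchanged.

2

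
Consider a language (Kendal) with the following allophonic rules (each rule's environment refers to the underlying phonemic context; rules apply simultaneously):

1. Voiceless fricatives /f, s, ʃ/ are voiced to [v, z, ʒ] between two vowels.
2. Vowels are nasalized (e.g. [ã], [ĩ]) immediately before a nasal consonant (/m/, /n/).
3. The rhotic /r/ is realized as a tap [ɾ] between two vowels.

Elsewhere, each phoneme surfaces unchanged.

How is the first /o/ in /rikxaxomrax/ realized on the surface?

[õ]

/o/ (between /x/ and /m/) occurs before a nasal consonant → [õ] by rule 2.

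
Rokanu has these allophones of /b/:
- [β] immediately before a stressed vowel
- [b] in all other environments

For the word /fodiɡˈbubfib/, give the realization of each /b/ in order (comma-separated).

[β], [b], [b]

Occurrence 1 (position 6): immediately before a stressed vowel → [β].
Occurrence 2 (position 8): no conditioning environment matches → elsewhere allophone [b].
Occurrence 3 (position 11): no conditioning environment matches → elsewhere allophone [b].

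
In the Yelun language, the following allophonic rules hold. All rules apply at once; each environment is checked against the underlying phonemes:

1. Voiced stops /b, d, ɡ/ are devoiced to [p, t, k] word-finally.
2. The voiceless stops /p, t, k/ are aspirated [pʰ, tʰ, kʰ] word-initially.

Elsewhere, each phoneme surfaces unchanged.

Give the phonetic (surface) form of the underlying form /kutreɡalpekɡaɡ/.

[kʰutreɡalpekɡak]

/k/ meets the environment for rule 2 (word-initially) → [kʰ].
/u/ (between /k/ and /t/) is unaffected → [u].
/t/ — between /u/ and /r/; rule 2 does not apply here → [t].
/r/ (between /t/ and /e/) is unaffected → [r].
/e/ — not in any rule's target class → [e].
/ɡ/ (between /e/ and /a/): rule 1 targets it, but not word-finally → unchanged [ɡ].
/a/ (between /ɡ/ and /l/): no rule targets it → [a].
/l/ stays [l].
/p/ (between /l/ and /e/) is in the target of rule 2 but the environment (word-initially) is not met → [p].
/e/ (between /p/ and /k/): no rule targets it → [e].
/k/ — between /e/ and /ɡ/; rule 2 does not apply here → [k].
/ɡ/ — between /k/ and /a/; rule 1 does not apply here → [ɡ].
/a/ — not in any rule's target class → [a].
/ɡ/ meets the environment for rule 1 (word-finally) → [k].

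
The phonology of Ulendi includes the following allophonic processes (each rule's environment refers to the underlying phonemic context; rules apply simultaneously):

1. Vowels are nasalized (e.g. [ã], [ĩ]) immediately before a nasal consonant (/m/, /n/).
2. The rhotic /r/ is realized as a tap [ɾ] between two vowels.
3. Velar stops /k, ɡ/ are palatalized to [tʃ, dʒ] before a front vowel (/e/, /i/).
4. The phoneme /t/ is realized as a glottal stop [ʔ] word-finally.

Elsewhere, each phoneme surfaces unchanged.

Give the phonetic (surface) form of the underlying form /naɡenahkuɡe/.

/a/ (between /n/ and /ɡ/) is in the target of rule 1 but the environment (before a nasal consonant) is not met → [a].
/ɡ/ meets the environment for rule 3 (before a front vowel) → [dʒ].
Rule 1 applies to /e/ (between /ɡ/ and /n/: before a nasal consonant) → [ẽ].
/a/ (between /n/ and /h/) fails the environment for rule 1, so it stays [a].
/k/ (between /h/ and /u/) fails the environment for rule 3, so it stays [k].
/u/ — between /k/ and /ɡ/; rule 1 does not apply here → [u].
/ɡ/ (between /u/ and /e/): before a front vowel, so rule 3 applies → [dʒ].
/e/ — word-final; rule 1 does not apply here → [e].

[nadʒẽnahkudʒe]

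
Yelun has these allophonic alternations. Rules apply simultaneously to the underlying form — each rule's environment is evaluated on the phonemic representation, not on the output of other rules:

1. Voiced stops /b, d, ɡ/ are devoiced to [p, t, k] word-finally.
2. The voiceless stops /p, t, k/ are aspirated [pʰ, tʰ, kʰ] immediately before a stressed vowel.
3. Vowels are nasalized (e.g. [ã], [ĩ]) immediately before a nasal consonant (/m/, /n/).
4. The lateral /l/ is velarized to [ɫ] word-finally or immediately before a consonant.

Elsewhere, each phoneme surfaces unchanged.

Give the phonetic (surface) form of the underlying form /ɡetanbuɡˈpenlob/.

/ɡ/ (word-initial) is in the target of rule 1 but the environment (word-finally) is not met → [ɡ].
/e/ — between /ɡ/ and /t/; rule 3 does not apply here → [e].
/t/ (between /e/ and /a/) fails the environment for rule 2, so it stays [t].
Rule 3 applies to /a/ (between /t/ and /n/: before a nasal consonant) → [ã].
/n/ stays [n].
/b/ (between /n/ and /u/) fails the environment for rule 1, so it stays [b].
/u/ (between /b/ and /ɡ/): rule 3 targets it, but not before a nasal consonant → unchanged [u].
/ɡ/ (between /u/ and /p/) is in the target of rule 1 but the environment (word-finally) is not met → [ɡ].
/p/ (between /ɡ/ and /e/): immediately before a stressed vowel, so rule 2 applies → [pʰ].
Rule 3 applies to /e/ (between /p/ and /n/: before a nasal consonant) → [ẽ].
/n/ (between /e/ and /l/) is unaffected → [n].
/l/ — between /n/ and /o/; rule 4 does not apply here → [l].
/o/ (between /l/ and /b/) fails the environment for rule 3, so it stays [o].
/b/ (word-final) occurs word-finally → [p] by rule 1.

[ɡetãnbuɡˈpʰẽnlop]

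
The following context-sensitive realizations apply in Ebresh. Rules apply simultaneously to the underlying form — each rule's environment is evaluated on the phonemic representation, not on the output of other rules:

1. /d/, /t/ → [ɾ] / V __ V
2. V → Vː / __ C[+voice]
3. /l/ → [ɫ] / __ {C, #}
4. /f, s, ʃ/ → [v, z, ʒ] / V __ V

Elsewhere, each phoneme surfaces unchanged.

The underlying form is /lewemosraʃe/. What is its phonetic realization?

[leːweːmosraʒe]

/l/ (word-initial) is in the target of rule 3 but the environment (word-finally or immediately before a consonant) is not met → [l].
/e/ (between /l/ and /w/): before a voiced consonant, so rule 2 applies → [eː].
/w/ — not in any rule's target class → [w].
/e/ (between /w/ and /m/) occurs before a voiced consonant → [eː] by rule 2.
/m/ (between /e/ and /o/): no rule targets it → [m].
/o/ (between /m/ and /s/) fails the environment for rule 2, so it stays [o].
/s/ (between /o/ and /r/) fails the environment for rule 4, so it stays [s].
/r/ (between /s/ and /a/) is unaffected → [r].
/a/ (between /r/ and /ʃ/) is in the target of rule 2 but the environment (before a voiced consonant) is not met → [a].
/ʃ/ (between /a/ and /e/): between two vowels, so rule 4 applies → [ʒ].
/e/ (word-final): rule 2 targets it, but not before a voiced consonant → unchanged [e].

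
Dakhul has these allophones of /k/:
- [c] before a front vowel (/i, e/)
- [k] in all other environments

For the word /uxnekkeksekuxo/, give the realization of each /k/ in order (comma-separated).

Occurrence 1 (position 5): no conditioning environment matches → elsewhere allophone [k].
Occurrence 2 (position 6): before a front vowel (/i, e/) → [c].
Occurrence 3 (position 8): no conditioning environment matches → elsewhere allophone [k].
Occurrence 4 (position 11): no conditioning environment matches → elsewhere allophone [k].

[k], [c], [k], [k]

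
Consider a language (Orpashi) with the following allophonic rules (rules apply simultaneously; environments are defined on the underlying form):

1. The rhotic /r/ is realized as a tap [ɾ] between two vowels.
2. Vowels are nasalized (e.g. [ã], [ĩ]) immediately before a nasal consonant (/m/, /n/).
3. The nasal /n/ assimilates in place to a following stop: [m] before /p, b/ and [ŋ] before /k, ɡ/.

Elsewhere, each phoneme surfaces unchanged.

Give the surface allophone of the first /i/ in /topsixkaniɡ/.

/i/ (between /s/ and /x/): rule 2 targets it, but not before a nasal consonant → unchanged [i].

[i]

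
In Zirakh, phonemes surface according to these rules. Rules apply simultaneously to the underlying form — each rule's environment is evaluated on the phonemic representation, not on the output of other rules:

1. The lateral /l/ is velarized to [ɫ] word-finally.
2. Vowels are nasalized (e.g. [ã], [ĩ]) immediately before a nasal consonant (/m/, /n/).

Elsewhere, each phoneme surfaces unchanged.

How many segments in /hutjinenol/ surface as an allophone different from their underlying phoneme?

Segments that undergo a rule: /i/ → [ĩ] (rule 2); /e/ → [ẽ] (rule 2); /l/ → [ɫ] (rule 1).
All other segments surface unchanged.

3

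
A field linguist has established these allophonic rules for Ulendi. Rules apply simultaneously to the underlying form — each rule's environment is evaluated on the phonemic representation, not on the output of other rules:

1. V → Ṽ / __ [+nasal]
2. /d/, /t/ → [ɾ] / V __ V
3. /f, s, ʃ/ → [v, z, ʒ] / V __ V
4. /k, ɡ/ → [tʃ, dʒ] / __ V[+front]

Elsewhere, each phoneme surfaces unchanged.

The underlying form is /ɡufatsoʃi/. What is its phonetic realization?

/ɡ/ (word-initial): rule 4 targets it, but not before a front vowel → unchanged [ɡ].
/u/ — between /ɡ/ and /f/; rule 1 does not apply here → [u].
/f/ — between /u/ and /a/, between two vowels — surfaces as [v] (rule 3).
/a/ (between /f/ and /t/): rule 1 targets it, but not before a nasal consonant → unchanged [a].
/t/ (between /a/ and /s/): rule 2 targets it, but not between two vowels → unchanged [t].
/s/ (between /t/ and /o/) fails the environment for rule 3, so it stays [s].
/o/ (between /s/ and /ʃ/) is in the target of rule 1 but the environment (before a nasal consonant) is not met → [o].
/ʃ/ (between /o/ and /i/) occurs between two vowels → [ʒ] by rule 3.
/i/ — word-final; rule 1 does not apply here → [i].

[ɡuvatsoʒi]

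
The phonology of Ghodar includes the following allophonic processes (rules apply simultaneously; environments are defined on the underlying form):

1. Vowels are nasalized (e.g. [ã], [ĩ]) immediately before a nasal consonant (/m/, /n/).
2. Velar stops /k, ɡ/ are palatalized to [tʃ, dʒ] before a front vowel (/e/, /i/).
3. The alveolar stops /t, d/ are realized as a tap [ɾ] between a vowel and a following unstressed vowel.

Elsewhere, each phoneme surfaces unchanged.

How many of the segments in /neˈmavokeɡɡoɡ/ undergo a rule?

Segments that undergo a rule: /e/ → [ẽ] (rule 1); /k/ → [tʃ] (rule 2).
All other segments surface unchanged.

2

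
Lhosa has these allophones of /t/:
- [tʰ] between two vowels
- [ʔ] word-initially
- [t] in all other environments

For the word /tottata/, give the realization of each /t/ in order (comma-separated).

[ʔ], [t], [t], [tʰ]

Occurrence 1 (position 1): word-initially → [ʔ].
Occurrence 2 (position 3): no conditioning environment matches → elsewhere allophone [t].
Occurrence 3 (position 4): no conditioning environment matches → elsewhere allophone [t].
Occurrence 4 (position 6): between two vowels → [tʰ].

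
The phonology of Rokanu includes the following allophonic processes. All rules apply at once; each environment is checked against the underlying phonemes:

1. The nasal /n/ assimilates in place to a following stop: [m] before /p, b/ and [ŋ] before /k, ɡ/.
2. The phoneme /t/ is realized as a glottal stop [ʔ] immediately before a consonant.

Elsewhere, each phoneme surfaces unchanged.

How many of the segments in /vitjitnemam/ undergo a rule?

Segments that undergo a rule: /t/ → [ʔ] (rule 2); /t/ → [ʔ] (rule 2).
All other segments surface unchanged.

2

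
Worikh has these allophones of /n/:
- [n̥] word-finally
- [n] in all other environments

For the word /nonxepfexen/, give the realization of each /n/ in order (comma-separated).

[n], [n], [n̥]

Occurrence 1 (position 1): no conditioning environment matches → elsewhere allophone [n].
Occurrence 2 (position 3): no conditioning environment matches → elsewhere allophone [n].
Occurrence 3 (position 11): word-finally → [n̥].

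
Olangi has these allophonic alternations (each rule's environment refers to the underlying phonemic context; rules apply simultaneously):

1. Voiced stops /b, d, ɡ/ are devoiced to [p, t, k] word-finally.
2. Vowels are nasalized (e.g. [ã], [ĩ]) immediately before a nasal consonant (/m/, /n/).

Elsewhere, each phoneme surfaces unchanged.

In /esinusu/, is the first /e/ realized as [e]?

/e/ — word-initial; rule 2 does not apply here → [e].
The actual realization is [e], which matches [e].

Yes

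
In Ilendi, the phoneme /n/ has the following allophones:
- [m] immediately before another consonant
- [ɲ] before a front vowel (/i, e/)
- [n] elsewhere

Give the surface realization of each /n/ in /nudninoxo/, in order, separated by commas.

[n], [ɲ], [n]

Occurrence 1 (position 1): no conditioning environment matches → elsewhere allophone [n].
Occurrence 2 (position 4): before a front vowel (/i, e/) → [ɲ].
Occurrence 3 (position 6): no conditioning environment matches → elsewhere allophone [n].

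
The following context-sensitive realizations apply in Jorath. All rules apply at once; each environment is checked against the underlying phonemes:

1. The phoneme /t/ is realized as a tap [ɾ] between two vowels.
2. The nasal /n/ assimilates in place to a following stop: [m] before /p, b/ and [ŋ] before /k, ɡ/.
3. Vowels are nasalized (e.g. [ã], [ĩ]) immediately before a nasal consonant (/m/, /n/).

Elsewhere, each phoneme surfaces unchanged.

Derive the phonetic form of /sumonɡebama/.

/s/ (word-initial) is unaffected → [s].
/u/ — between /s/ and /m/, before a nasal consonant — surfaces as [ũ] (rule 3).
/m/ (between /u/ and /o/) is unaffected → [m].
/o/ — between /m/ and /n/, before a nasal consonant — surfaces as [õ] (rule 3).
/n/ (between /o/ and /ɡ/): before a labial or velar stop, so rule 2 applies → [ŋ].
/ɡ/ (between /n/ and /e/): no rule targets it → [ɡ].
/e/ (between /ɡ/ and /b/): rule 3 targets it, but not before a nasal consonant → unchanged [e].
/b/ (between /e/ and /a/): no rule targets it → [b].
/a/ (between /b/ and /m/) occurs before a nasal consonant → [ã] by rule 3.
/m/ (between /a/ and /a/) is unaffected → [m].
/a/ (word-final) fails the environment for rule 3, so it stays [a].

[sũmõŋɡebãma]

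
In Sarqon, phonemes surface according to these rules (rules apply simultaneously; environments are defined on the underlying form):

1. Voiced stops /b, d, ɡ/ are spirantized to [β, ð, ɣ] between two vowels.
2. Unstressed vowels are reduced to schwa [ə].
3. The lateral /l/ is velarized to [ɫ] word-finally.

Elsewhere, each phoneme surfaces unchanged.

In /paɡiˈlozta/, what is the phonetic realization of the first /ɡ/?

/ɡ/ meets the environment for rule 1 (between two vowels) → [ɣ].

[ɣ]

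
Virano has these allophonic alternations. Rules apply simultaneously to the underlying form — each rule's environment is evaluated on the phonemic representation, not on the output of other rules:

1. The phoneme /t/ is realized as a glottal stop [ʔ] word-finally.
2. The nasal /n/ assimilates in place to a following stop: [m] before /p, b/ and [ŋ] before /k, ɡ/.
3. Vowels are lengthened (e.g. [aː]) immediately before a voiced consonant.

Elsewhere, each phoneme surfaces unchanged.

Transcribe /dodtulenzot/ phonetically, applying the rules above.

[doːdtuːleːnzoʔ]

/d/ stays [d].
/o/ (between /d/ and /d/): before a voiced consonant, so rule 3 applies → [oː].
/d/ (between /o/ and /t/) is unaffected → [d].
/t/ (between /d/ and /u/) is in the target of rule 1 but the environment (word-finally) is not met → [t].
/u/ meets the environment for rule 3 (before a voiced consonant) → [uː].
/l/ — not in any rule's target class → [l].
Rule 3 applies to /e/ (between /l/ and /n/: before a voiced consonant) → [eː].
/n/ (between /e/ and /z/) fails the environment for rule 2, so it stays [n].
/z/ — not in any rule's target class → [z].
/o/ (between /z/ and /t/): rule 3 targets it, but not before a voiced consonant → unchanged [o].
/t/ meets the environment for rule 1 (word-finally) → [ʔ].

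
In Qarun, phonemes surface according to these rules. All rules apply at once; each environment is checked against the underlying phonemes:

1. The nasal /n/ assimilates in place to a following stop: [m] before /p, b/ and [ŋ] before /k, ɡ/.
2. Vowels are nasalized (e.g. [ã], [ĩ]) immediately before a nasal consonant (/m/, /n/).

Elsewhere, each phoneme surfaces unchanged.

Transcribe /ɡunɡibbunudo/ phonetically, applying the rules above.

[ɡũŋɡibbũnudo]

/ɡ/ — not in any rule's target class → [ɡ].
Rule 2 applies to /u/ (between /ɡ/ and /n/: before a nasal consonant) → [ũ].
Rule 1 applies to /n/ (between /u/ and /ɡ/: before a labial or velar stop) → [ŋ].
/ɡ/ — not in any rule's target class → [ɡ].
/i/ (between /ɡ/ and /b/) is in the target of rule 2 but the environment (before a nasal consonant) is not met → [i].
/b/ (between /i/ and /b/): no rule targets it → [b].
/b/ — not in any rule's target class → [b].
/u/ meets the environment for rule 2 (before a nasal consonant) → [ũ].
/n/ (between /u/ and /u/): rule 1 targets it, but not before a labial or velar stop → unchanged [n].
/u/ (between /n/ and /d/): rule 2 targets it, but not before a nasal consonant → unchanged [u].
/d/ (between /u/ and /o/) is unaffected → [d].
/o/ (word-final) fails the environment for rule 2, so it stays [o].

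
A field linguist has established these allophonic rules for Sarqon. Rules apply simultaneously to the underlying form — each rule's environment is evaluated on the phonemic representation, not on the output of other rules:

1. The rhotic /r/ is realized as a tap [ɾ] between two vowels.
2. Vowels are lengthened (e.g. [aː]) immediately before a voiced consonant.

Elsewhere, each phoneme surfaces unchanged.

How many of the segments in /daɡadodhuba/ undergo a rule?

4

Segments that undergo a rule: /a/ → [aː] (rule 2); /a/ → [aː] (rule 2); /o/ → [oː] (rule 2); /u/ → [uː] (rule 2).
All other segments surface unchanged.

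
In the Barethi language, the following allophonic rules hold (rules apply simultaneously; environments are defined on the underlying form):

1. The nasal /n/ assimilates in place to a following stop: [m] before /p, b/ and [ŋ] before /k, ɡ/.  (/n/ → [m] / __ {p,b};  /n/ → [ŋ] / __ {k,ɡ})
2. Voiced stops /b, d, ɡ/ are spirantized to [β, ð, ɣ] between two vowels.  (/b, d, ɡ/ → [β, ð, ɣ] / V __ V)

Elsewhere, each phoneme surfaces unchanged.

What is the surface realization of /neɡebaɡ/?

[neɣeβaɡ]

/n/ (word-initial) is in the target of rule 1 but the environment (before a labial or velar stop) is not met → [n].
/ɡ/ — between /e/ and /e/, between two vowels — surfaces as [ɣ] (rule 2).
/b/ meets the environment for rule 2 (between two vowels) → [β].
/ɡ/ (word-final) fails the environment for rule 2, so it stays [ɡ].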